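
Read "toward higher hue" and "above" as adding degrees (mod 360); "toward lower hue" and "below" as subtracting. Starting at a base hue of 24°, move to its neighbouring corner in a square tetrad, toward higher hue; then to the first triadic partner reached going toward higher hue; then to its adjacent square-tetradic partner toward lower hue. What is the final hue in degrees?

square ↑ +90°: 24 + 90 = 114°
triadic ↑ +120°: 114 + 120 = 234°
square ↓ −90°: 234 − 90 = 144°

144°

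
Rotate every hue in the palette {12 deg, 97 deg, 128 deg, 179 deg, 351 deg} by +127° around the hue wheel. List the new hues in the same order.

139°, 224°, 255°, 306°, 118°

12 + 127 = 139°
97 + 127 = 224°
128 + 127 = 255°
179 + 127 = 306°
351 + 127 = 478 → 478 − 360 = 118°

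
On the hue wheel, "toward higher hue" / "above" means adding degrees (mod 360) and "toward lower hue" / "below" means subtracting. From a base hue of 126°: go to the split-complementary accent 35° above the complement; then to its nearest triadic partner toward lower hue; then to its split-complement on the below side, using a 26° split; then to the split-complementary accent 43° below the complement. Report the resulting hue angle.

152°

+215° (split-comp 35° ↑): 126 + 215 = 341°
−120° (triadic ↓): 341 − 120 = 221°
+154° (split-comp 26° ↓): 221 + 154 = 375 → 375 − 360 = 15°
+137° (split-comp 43° ↓): 15 + 137 = 152°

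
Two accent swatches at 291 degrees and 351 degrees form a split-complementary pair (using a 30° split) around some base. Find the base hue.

The accents sit 30° either side of the complement, so the complement is their short-arc midpoint on the wheel.
Short-arc midpoint of 291° and 351°: 321°.
Base is 180° from the complement: 321 − 180 = 141°

141°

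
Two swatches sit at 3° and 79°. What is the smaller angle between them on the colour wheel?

|3 − 79| = 76.
76 ≤ 180, so the shorter arc is 76°.

76°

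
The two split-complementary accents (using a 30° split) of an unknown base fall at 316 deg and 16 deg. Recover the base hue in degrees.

The accents sit 30° either side of the complement, so the complement is their short-arc midpoint on the wheel.
Short-arc midpoint of 316° and 16°: 346°.
Base is 180° from the complement: 346 − 180 = 166°

166°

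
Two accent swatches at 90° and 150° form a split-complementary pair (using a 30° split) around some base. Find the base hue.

300°

The accents sit 30° either side of the complement, so the complement is their short-arc midpoint on the wheel.
Short-arc midpoint of 90° and 150°: 120°.
Base is 180° from the complement: 120 − 180 = -60 → -60 + 360 = 300°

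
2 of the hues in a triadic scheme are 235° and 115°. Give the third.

355°

A triad places three hues 120° apart.
The full set through 115° is {115°, 235°, 355°}.
Given {115°, 235°}, the missing hue is 355°.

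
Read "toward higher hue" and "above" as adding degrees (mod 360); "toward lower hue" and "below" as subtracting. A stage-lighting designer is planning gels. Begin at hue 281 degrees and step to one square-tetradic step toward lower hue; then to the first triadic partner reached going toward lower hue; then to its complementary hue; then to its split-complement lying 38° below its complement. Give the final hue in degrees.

−90° (square ↓): 281 − 90 = 191°
−120° (triadic ↓): 191 − 120 = 71°
+180° (complement): 71 + 180 = 251°
+142° (split-comp 38° ↓): 251 + 142 = 393 → 393 − 360 = 33°

33°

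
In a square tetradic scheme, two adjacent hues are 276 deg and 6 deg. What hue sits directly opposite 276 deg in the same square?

A square tetradic scheme places four hues 90° apart; opposite corners are 180° apart.
276 + 180 = 456 → 456 − 360 = 96°

96°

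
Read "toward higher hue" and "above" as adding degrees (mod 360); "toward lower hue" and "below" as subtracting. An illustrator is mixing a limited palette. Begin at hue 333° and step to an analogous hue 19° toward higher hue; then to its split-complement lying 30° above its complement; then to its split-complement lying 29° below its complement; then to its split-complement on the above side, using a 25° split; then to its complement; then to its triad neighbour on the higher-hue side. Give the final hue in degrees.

138°

analog 19° ↑ +19°: 333 + 19 = 352°
split-comp 30° ↑ +210°: 352 + 210 = 562 → 562 − 360 = 202°
split-comp 29° ↓ +151°: 202 + 151 = 353°
split-comp 25° ↑ +205°: 353 + 205 = 558 → 558 − 360 = 198°
complement +180°: 198 + 180 = 378 → 378 − 360 = 18°
triadic ↑ +120°: 18 + 120 = 138°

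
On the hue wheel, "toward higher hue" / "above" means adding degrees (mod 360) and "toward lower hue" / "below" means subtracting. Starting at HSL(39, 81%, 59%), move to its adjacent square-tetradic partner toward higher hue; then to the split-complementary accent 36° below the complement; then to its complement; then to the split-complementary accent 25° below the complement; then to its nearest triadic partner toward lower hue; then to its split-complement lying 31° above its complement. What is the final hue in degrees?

39 + 90 = 129°   (square ↑)
129 + 144 = 273°   (split-comp 36° ↓)
273 + 180 = 453 → 453 − 360 = 93°   (complement)
93 + 155 = 248°   (split-comp 25° ↓)
248 − 120 = 128°   (triadic ↓)
128 + 211 = 339°   (split-comp 31° ↑)

339°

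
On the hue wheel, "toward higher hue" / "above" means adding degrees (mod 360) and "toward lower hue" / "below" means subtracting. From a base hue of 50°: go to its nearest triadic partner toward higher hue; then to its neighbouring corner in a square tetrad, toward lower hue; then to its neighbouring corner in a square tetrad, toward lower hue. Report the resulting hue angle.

+120° (triadic ↑): 50 + 120 = 170°
−90° (square ↓): 170 − 90 = 80°
−90° (square ↓): 80 − 90 = -10 → -10 + 360 = 350°

350°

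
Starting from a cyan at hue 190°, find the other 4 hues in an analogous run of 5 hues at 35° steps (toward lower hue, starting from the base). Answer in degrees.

155°, 120°, 85° and 50°

Analogous hues sit every 35° along the wheel.
190 − 35 = 155°
190 − 70 = 120°
190 − 105 = 85°
190 − 140 = 50°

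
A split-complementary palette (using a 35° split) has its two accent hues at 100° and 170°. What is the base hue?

The accents sit 35° either side of the complement, so the complement is their short-arc midpoint on the wheel.
Short-arc midpoint of 100° and 170°: 135°.
Base is 180° from the complement: 135 − 180 = -45 → -45 + 360 = 315°

315°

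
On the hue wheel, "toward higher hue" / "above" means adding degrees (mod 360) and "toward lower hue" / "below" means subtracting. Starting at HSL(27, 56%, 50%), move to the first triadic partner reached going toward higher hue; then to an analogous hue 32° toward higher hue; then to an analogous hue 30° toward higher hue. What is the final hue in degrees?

+120° (triadic ↑): 27 + 120 = 147°
+32° (analog 32° ↑): 147 + 32 = 179°
+30° (analog 30° ↑): 179 + 30 = 209°

209°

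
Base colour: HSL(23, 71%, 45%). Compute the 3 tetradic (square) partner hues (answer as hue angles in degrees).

A square tetradic scheme places four hues every 90°.
23 + 90 = 113°
23 + 180 = 203°
23 + 270 = 293°

113°, 203° and 293°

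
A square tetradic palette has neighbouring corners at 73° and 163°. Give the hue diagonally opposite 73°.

253°

A square tetradic scheme places four hues 90° apart; opposite corners are 180° apart.
73 + 180 = 253°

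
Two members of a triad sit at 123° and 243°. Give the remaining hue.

A triad spaces three hues 120° apart.
The full set is {3°, 123°, 243°}.

3°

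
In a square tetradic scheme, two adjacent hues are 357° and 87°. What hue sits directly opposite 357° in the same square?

177°

A square tetradic scheme places four hues 90° apart; opposite corners are 180° apart.
357 + 180 = 537 → 537 − 360 = 177°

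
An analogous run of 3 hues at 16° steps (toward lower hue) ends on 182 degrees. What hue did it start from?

214°

2 steps of 16° (toward lower hue) give a net shift of −32°.
Start = end − shift: 182 + 32 = 214°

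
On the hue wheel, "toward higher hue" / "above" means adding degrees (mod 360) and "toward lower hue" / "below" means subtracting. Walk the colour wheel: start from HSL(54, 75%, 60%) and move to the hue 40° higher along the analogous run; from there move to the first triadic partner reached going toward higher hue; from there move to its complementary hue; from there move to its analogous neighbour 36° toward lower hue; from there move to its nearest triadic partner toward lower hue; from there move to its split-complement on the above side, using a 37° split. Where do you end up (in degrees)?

95°

+40° (analog 40° ↑): 54 + 40 = 94°
+120° (triadic ↑): 94 + 120 = 214°
+180° (complement): 214 + 180 = 394 → 394 − 360 = 34°
−36° (analog 36° ↓): 34 − 36 = -2 → -2 + 360 = 358°
−120° (triadic ↓): 358 − 120 = 238°
+217° (split-comp 37° ↑): 238 + 217 = 455 → 455 − 360 = 95°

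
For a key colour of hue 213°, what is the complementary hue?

33°

The complement sits 180° across the wheel.
213 + 180 = 393 → 393 − 360 = 33°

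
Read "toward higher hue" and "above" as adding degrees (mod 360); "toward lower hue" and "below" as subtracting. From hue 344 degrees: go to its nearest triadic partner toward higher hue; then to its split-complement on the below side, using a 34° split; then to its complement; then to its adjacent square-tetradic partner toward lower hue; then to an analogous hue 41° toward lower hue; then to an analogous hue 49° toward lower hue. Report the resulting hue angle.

250°

triadic ↑ +120°: 344 + 120 = 464 → 464 − 360 = 104°
split-comp 34° ↓ +146°: 104 + 146 = 250°
complement +180°: 250 + 180 = 430 → 430 − 360 = 70°
square ↓ −90°: 70 − 90 = -20 → -20 + 360 = 340°
analog 41° ↓ −41°: 340 − 41 = 299°
analog 49° ↓ −49°: 299 − 49 = 250°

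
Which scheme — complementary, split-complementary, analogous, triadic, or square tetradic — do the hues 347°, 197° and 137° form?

split-complementary

Sort the hues: 137°, 197°, 347°.
Successive gaps around the wheel: 60°, 150°, 150°.
Two 150° gaps and one 60° gap — a base hue opposite a pair of accents 30° either side of its complement — is the split-complementary pattern.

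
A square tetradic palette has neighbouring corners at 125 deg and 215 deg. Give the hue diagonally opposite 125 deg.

305°

A square tetradic scheme places four hues 90° apart; opposite corners are 180° apart.
125 + 180 = 305°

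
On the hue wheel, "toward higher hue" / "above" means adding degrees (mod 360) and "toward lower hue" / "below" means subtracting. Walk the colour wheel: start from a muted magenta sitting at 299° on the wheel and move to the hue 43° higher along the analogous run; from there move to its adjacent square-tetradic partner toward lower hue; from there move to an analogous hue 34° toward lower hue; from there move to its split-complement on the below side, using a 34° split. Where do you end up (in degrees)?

4°

analog 43° ↑ +43°: 299 + 43 = 342°
square ↓ −90°: 342 − 90 = 252°
analog 34° ↓ −34°: 252 − 34 = 218°
split-comp 34° ↓ +146°: 218 + 146 = 364 → 364 − 360 = 4°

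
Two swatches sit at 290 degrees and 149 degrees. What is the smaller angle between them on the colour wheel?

|290 − 149| = 141.
141 ≤ 180, so the shorter arc is 141°.

141°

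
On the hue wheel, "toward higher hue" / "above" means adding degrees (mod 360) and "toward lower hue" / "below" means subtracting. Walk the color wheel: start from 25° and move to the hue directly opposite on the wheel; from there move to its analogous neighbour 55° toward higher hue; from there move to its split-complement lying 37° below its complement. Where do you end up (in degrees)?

complement +180°: 25 + 180 = 205°
analog 55° ↑ +55°: 205 + 55 = 260°
split-comp 37° ↓ +143°: 260 + 143 = 403 → 403 − 360 = 43°

43°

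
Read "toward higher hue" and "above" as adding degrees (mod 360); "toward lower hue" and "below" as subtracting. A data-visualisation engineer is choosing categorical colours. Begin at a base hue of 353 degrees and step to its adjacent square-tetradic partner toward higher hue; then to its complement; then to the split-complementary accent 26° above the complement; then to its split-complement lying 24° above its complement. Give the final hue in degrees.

353 + 90 = 443 → 443 − 360 = 83°   (square ↑)
83 + 180 = 263°   (complement)
263 + 206 = 469 → 469 − 360 = 109°   (split-comp 26° ↑)
109 + 204 = 313°   (split-comp 24° ↑)

313°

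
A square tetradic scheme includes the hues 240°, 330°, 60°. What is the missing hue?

A square tetradic scheme places four hues every 90°.
The full set through 60° is {60°, 150°, 240°, 330°}.
Given {60°, 240°, 330°}, the missing hue is 150°.

150°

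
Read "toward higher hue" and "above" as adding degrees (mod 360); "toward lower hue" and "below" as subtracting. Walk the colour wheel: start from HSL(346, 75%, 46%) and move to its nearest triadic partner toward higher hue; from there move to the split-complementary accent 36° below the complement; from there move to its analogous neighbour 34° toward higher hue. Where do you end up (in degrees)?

346 + 120 = 466 → 466 − 360 = 106°   (triadic ↑)
106 + 144 = 250°   (split-comp 36° ↓)
250 + 34 = 284°   (analog 34° ↑)

284°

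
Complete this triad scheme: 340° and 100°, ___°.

A triad places three hues 120° apart.
The full set through 100° is {100°, 220°, 340°}.
Given {100°, 340°}, the missing hue is 220°.

220°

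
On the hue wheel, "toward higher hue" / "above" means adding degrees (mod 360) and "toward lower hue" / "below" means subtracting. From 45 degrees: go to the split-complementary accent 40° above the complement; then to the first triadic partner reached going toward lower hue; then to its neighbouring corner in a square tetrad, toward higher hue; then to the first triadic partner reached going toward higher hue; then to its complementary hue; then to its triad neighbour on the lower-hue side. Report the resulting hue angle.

split-comp 40° ↑ +220°: 45 + 220 = 265°
triadic ↓ −120°: 265 − 120 = 145°
square ↑ +90°: 145 + 90 = 235°
triadic ↑ +120°: 235 + 120 = 355°
complement +180°: 355 + 180 = 535 → 535 − 360 = 175°
triadic ↓ −120°: 175 − 120 = 55°

55°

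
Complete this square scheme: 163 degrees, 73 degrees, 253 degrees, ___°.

343°

A square tetradic scheme places four hues every 90°.
The full set through 73° is {73°, 163°, 253°, 343°}.
Given {73°, 163°, 253°}, the missing hue is 343°.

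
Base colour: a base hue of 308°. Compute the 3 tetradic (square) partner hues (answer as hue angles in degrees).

308 + 90 = 398 → 398 − 360 = 38°
308 + 180 = 488 → 488 − 360 = 128°
308 + 270 = 578 → 578 − 360 = 218°

38°, 128°, 218°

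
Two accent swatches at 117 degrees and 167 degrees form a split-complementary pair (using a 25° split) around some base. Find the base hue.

The accents sit 25° either side of the complement, so the complement is their short-arc midpoint on the wheel.
Short-arc midpoint of 117° and 167°: 142°.
Base is 180° from the complement: 142 − 180 = -38 → -38 + 360 = 322°

322°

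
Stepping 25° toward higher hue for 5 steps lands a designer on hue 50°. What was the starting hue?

285°

5 steps of 25° (toward higher hue) give a net shift of +125°.
Start = end − shift: 50 − 125 = -75 → -75 + 360 = 285°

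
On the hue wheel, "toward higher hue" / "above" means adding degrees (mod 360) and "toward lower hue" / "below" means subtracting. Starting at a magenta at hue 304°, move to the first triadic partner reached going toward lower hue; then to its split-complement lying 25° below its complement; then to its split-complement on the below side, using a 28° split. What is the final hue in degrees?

131°

triadic ↓ −120°: 304 − 120 = 184°
split-comp 25° ↓ +155°: 184 + 155 = 339°
split-comp 28° ↓ +152°: 339 + 152 = 491 → 491 − 360 = 131°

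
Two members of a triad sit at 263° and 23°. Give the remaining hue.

143°

A triad spaces three hues 120° apart.
The full set is {23°, 143°, 263°}.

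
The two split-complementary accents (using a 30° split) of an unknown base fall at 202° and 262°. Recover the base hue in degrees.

52°

The accents sit 30° either side of the complement, so the complement is their short-arc midpoint on the wheel.
Short-arc midpoint of 202° and 262°: 232°.
Base is 180° from the complement: 232 − 180 = 52°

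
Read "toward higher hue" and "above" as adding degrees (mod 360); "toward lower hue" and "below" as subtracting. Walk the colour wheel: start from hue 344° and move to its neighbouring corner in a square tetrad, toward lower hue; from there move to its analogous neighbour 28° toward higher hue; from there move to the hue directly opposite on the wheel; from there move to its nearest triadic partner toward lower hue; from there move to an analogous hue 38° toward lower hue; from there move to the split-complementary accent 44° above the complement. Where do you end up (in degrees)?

−90° (square ↓): 344 − 90 = 254°
+28° (analog 28° ↑): 254 + 28 = 282°
+180° (complement): 282 + 180 = 462 → 462 − 360 = 102°
−120° (triadic ↓): 102 − 120 = -18 → -18 + 360 = 342°
−38° (analog 38° ↓): 342 − 38 = 304°
+224° (split-comp 44° ↑): 304 + 224 = 528 → 528 − 360 = 168°

168°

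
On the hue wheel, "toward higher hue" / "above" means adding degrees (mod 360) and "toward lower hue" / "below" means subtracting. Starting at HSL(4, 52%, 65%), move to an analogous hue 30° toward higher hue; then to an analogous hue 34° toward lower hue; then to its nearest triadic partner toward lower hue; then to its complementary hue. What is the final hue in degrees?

4 + 30 = 34°   (analog 30° ↑)
34 − 34 = 0°   (analog 34° ↓)
0 − 120 = -120 → -120 + 360 = 240°   (triadic ↓)
240 + 180 = 420 → 420 − 360 = 60°   (complement)

60°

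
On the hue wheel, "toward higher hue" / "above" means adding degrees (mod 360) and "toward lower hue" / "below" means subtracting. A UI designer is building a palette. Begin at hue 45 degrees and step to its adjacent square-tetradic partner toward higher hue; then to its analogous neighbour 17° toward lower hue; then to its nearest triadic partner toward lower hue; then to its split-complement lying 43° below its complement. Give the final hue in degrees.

135°

+90° (square ↑): 45 + 90 = 135°
−17° (analog 17° ↓): 135 − 17 = 118°
−120° (triadic ↓): 118 − 120 = -2 → -2 + 360 = 358°
+137° (split-comp 43° ↓): 358 + 137 = 495 → 495 − 360 = 135°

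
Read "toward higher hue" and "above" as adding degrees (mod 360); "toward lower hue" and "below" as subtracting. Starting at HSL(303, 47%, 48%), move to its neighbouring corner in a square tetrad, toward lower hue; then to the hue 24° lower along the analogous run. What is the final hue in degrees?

189°

square ↓ −90°: 303 − 90 = 213°
analog 24° ↓ −24°: 213 − 24 = 189°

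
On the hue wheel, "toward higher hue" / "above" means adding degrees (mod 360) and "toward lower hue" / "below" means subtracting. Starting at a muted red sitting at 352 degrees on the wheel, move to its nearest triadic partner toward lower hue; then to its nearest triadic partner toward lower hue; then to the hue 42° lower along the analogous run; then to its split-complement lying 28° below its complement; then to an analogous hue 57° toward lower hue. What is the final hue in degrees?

352 − 120 = 232°   (triadic ↓)
232 − 120 = 112°   (triadic ↓)
112 − 42 = 70°   (analog 42° ↓)
70 + 152 = 222°   (split-comp 28° ↓)
222 − 57 = 165°   (analog 57° ↓)

165°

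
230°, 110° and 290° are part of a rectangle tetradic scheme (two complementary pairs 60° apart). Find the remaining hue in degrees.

A rectangular tetradic uses two complementary pairs 60° apart: offsets 0°, 60°, 180°, 240°.
Among {110°, 230°, 290°}, 290° and 110° are a 180° pair.
The remaining hue 230° needs its own complement: 230 + 180 = 410 → 410 − 360 = 50°

50°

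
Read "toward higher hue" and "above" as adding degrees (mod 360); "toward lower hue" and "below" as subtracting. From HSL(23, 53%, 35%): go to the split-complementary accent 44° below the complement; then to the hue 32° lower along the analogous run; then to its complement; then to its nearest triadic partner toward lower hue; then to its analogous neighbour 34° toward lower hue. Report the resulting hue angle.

153°

+136° (split-comp 44° ↓): 23 + 136 = 159°
−32° (analog 32° ↓): 159 − 32 = 127°
+180° (complement): 127 + 180 = 307°
−120° (triadic ↓): 307 − 120 = 187°
−34° (analog 34° ↓): 187 − 34 = 153°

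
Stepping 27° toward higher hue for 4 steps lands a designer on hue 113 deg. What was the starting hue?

5°

4 steps of 27° (toward higher hue) give a net shift of +108°.
Start = end − shift: 113 − 108 = 5°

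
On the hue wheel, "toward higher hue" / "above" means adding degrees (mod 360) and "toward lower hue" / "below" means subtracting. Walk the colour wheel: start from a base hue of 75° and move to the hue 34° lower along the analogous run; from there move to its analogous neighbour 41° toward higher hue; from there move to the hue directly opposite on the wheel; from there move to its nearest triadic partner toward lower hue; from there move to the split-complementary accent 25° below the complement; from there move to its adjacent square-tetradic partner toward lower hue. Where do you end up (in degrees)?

75 − 34 = 41°   (analog 34° ↓)
41 + 41 = 82°   (analog 41° ↑)
82 + 180 = 262°   (complement)
262 − 120 = 142°   (triadic ↓)
142 + 155 = 297°   (split-comp 25° ↓)
297 − 90 = 207°   (square ↓)

207°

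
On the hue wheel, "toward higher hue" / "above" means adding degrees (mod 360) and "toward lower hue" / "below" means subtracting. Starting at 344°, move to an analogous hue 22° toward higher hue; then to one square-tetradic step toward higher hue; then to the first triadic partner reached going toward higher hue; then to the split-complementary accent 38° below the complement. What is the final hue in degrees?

358°

344 + 22 = 366 → 366 − 360 = 6°   (analog 22° ↑)
6 + 90 = 96°   (square ↑)
96 + 120 = 216°   (triadic ↑)
216 + 142 = 358°   (split-comp 38° ↓)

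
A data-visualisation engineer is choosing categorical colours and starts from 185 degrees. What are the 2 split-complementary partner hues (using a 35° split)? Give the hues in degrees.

330° and 40°

Complement of 185 degrees: 185 + 180 = 365 → 365 − 360 = 5°
5 − 35 = -30 → -30 + 360 = 330°
5 + 35 = 40°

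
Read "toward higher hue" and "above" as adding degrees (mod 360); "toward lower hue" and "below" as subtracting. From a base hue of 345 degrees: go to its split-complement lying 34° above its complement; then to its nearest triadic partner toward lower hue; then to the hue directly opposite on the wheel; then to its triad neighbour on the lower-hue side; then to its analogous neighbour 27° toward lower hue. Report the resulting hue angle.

112°

split-comp 34° ↑ +214°: 345 + 214 = 559 → 559 − 360 = 199°
triadic ↓ −120°: 199 − 120 = 79°
complement +180°: 79 + 180 = 259°
triadic ↓ −120°: 259 − 120 = 139°
analog 27° ↓ −27°: 139 − 27 = 112°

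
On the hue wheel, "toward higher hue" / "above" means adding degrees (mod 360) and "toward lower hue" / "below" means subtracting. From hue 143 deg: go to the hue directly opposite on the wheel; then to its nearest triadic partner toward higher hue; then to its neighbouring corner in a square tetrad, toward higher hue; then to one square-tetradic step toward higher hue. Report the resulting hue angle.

263°

+180° (complement): 143 + 180 = 323°
+120° (triadic ↑): 323 + 120 = 443 → 443 − 360 = 83°
+90° (square ↑): 83 + 90 = 173°
+90° (square ↑): 173 + 90 = 263°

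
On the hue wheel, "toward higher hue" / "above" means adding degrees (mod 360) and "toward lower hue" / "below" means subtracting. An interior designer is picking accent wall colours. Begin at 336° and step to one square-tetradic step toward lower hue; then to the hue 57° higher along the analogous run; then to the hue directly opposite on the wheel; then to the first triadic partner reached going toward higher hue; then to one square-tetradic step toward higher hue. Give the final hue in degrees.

333°

square ↓ −90°: 336 − 90 = 246°
analog 57° ↑ +57°: 246 + 57 = 303°
complement +180°: 303 + 180 = 483 → 483 − 360 = 123°
triadic ↑ +120°: 123 + 120 = 243°
square ↑ +90°: 243 + 90 = 333°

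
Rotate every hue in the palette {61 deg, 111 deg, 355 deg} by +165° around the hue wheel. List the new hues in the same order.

226°, 276°, 160°

61 + 165 = 226°
111 + 165 = 276°
355 + 165 = 520 → 520 − 360 = 160°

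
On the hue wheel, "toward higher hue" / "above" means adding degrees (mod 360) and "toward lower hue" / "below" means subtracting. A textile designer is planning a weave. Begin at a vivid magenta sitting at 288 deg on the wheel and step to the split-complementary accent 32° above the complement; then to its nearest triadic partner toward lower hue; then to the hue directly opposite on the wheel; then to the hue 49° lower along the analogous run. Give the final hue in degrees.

151°

288 + 212 = 500 → 500 − 360 = 140°   (split-comp 32° ↑)
140 − 120 = 20°   (triadic ↓)
20 + 180 = 200°   (complement)
200 − 49 = 151°   (analog 49° ↓)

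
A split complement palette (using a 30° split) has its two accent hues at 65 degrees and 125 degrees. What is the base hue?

275°

The accents sit 30° either side of the complement, so the complement is their short-arc midpoint on the wheel.
Short-arc midpoint of 65° and 125°: 95°.
Base is 180° from the complement: 95 − 180 = -85 → -85 + 360 = 275°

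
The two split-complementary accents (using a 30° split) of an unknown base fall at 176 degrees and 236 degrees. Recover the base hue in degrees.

The accents sit 30° either side of the complement, so the complement is their short-arc midpoint on the wheel.
Short-arc midpoint of 176° and 236°: 206°.
Base is 180° from the complement: 206 − 180 = 26°

26°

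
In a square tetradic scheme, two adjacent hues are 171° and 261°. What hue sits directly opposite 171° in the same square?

A square tetradic scheme places four hues 90° apart; opposite corners are 180° apart.
171 + 180 = 351°

351°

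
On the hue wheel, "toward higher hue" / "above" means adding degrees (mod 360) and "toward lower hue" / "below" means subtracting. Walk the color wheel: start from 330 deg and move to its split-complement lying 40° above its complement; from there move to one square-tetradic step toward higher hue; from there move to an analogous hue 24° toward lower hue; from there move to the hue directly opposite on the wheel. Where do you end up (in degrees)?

76°

330 + 220 = 550 → 550 − 360 = 190°   (split-comp 40° ↑)
190 + 90 = 280°   (square ↑)
280 − 24 = 256°   (analog 24° ↓)
256 + 180 = 436 → 436 − 360 = 76°   (complement)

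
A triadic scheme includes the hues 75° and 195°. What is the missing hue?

315°

A triad places three hues 120° apart.
The full set through 75° is {75°, 195°, 315°}.
Given {75°, 195°}, the missing hue is 315°.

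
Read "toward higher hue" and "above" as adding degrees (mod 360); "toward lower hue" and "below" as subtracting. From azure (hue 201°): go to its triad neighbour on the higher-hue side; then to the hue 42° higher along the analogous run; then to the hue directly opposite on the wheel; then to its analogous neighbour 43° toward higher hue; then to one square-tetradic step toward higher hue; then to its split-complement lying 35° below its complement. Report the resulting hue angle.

101°

+120° (triadic ↑): 201 + 120 = 321°
+42° (analog 42° ↑): 321 + 42 = 363 → 363 − 360 = 3°
+180° (complement): 3 + 180 = 183°
+43° (analog 43° ↑): 183 + 43 = 226°
+90° (square ↑): 226 + 90 = 316°
+145° (split-comp 35° ↓): 316 + 145 = 461 → 461 − 360 = 101°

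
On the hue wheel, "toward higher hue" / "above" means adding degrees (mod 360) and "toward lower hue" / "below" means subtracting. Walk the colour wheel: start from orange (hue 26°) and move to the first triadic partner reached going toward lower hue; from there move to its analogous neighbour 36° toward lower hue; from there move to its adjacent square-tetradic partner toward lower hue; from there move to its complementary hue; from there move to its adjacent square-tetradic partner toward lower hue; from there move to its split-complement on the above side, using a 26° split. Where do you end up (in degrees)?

76°

26 − 120 = -94 → -94 + 360 = 266°   (triadic ↓)
266 − 36 = 230°   (analog 36° ↓)
230 − 90 = 140°   (square ↓)
140 + 180 = 320°   (complement)
320 − 90 = 230°   (square ↓)
230 + 206 = 436 → 436 − 360 = 76°   (split-comp 26° ↑)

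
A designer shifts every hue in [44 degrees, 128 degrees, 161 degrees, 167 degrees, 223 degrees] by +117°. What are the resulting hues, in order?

161°, 245°, 278°, 284°, 340°

44 + 117 = 161°
128 + 117 = 245°
161 + 117 = 278°
167 + 117 = 284°
223 + 117 = 340°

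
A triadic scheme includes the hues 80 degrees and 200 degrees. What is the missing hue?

A triad places three hues 120° apart.
The full set through 80° is {80°, 200°, 320°}.
Given {80°, 200°}, the missing hue is 320°.

320°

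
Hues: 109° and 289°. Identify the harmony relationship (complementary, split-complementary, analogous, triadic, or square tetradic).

complementary

Sort the hues: 109°, 289°.
Successive gaps around the wheel: 180°, 180°.
Two hues 180° apart are complementary.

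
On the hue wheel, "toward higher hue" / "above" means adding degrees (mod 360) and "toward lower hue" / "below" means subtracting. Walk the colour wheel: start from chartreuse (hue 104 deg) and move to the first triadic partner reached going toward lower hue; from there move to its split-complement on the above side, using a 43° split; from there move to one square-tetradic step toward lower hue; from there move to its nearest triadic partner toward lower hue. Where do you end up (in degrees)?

357°

104 − 120 = -16 → -16 + 360 = 344°   (triadic ↓)
344 + 223 = 567 → 567 − 360 = 207°   (split-comp 43° ↑)
207 − 90 = 117°   (square ↓)
117 − 120 = -3 → -3 + 360 = 357°   (triadic ↓)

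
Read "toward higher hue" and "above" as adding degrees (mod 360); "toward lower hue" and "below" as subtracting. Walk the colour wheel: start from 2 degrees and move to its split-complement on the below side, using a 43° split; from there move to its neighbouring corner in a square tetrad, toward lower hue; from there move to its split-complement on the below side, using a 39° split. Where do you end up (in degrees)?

2 + 137 = 139°   (split-comp 43° ↓)
139 − 90 = 49°   (square ↓)
49 + 141 = 190°   (split-comp 39° ↓)

190°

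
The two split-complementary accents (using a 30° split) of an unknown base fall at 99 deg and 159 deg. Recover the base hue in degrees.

The accents sit 30° either side of the complement, so the complement is their short-arc midpoint on the wheel.
Short-arc midpoint of 99° and 159°: 129°.
Base is 180° from the complement: 129 − 180 = -51 → -51 + 360 = 309°

309°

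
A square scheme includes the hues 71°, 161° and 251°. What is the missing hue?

341°

A square tetradic scheme places four hues every 90°.
The full set through 71° is {71°, 161°, 251°, 341°}.
Given {71°, 161°, 251°}, the missing hue is 341°.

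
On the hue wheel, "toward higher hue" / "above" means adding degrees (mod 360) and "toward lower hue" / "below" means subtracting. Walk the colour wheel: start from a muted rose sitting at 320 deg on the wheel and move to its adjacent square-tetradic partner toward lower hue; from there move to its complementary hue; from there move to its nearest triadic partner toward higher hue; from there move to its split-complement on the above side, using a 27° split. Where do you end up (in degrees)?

320 − 90 = 230°   (square ↓)
230 + 180 = 410 → 410 − 360 = 50°   (complement)
50 + 120 = 170°   (triadic ↑)
170 + 207 = 377 → 377 − 360 = 17°   (split-comp 27° ↑)

17°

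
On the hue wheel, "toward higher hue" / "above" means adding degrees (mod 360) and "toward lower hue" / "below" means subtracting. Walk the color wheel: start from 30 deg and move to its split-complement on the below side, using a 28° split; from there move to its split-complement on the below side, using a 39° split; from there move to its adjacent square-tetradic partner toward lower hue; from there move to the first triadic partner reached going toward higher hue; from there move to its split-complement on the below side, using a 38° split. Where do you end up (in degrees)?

split-comp 28° ↓ +152°: 30 + 152 = 182°
split-comp 39° ↓ +141°: 182 + 141 = 323°
square ↓ −90°: 323 − 90 = 233°
triadic ↑ +120°: 233 + 120 = 353°
split-comp 38° ↓ +142°: 353 + 142 = 495 → 495 − 360 = 135°

135°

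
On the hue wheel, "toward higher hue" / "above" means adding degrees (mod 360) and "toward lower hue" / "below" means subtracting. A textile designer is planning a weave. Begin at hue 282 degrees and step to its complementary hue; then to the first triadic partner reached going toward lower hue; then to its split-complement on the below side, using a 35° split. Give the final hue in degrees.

127°

+180° (complement): 282 + 180 = 462 → 462 − 360 = 102°
−120° (triadic ↓): 102 − 120 = -18 → -18 + 360 = 342°
+145° (split-comp 35° ↓): 342 + 145 = 487 → 487 − 360 = 127°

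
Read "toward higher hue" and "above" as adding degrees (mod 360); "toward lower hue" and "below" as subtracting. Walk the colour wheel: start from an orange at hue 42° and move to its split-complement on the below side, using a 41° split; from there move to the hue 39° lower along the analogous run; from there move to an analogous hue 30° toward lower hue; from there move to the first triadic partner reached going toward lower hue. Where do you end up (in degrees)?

42 + 139 = 181°   (split-comp 41° ↓)
181 − 39 = 142°   (analog 39° ↓)
142 − 30 = 112°   (analog 30° ↓)
112 − 120 = -8 → -8 + 360 = 352°   (triadic ↓)

352°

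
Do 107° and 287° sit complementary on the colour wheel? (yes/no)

yes

Angular distance: |107 − 287| = 180 = 180°.
Complementary requires 180°.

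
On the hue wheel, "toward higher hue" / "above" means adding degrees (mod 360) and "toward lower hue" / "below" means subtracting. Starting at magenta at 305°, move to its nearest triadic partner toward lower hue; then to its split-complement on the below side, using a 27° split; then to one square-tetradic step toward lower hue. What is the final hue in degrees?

248°

triadic ↓ −120°: 305 − 120 = 185°
split-comp 27° ↓ +153°: 185 + 153 = 338°
square ↓ −90°: 338 − 90 = 248°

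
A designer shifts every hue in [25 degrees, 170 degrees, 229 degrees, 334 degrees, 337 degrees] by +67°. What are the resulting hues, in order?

25 + 67 = 92°
170 + 67 = 237°
229 + 67 = 296°
334 + 67 = 401 → 401 − 360 = 41°
337 + 67 = 404 → 404 − 360 = 44°

92°, 237°, 296°, 41°, 44°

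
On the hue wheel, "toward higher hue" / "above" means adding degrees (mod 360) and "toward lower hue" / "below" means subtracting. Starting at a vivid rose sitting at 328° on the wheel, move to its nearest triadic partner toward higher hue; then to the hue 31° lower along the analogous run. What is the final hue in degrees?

57°

328 + 120 = 448 → 448 − 360 = 88°   (triadic ↑)
88 − 31 = 57°   (analog 31° ↓)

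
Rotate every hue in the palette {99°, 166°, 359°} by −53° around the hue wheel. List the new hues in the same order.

99 − 53 = 46°
166 − 53 = 113°
359 − 53 = 306°

46°, 113°, 306°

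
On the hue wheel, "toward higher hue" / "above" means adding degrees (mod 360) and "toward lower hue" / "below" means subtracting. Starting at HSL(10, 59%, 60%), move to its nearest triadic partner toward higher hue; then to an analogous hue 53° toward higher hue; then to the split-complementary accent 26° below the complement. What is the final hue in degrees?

triadic ↑ +120°: 10 + 120 = 130°
analog 53° ↑ +53°: 130 + 53 = 183°
split-comp 26° ↓ +154°: 183 + 154 = 337°

337°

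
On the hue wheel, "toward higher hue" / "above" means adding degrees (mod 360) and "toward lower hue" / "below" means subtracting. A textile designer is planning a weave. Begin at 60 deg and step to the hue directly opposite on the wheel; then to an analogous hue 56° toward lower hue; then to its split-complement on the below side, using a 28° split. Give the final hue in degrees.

+180° (complement): 60 + 180 = 240°
−56° (analog 56° ↓): 240 − 56 = 184°
+152° (split-comp 28° ↓): 184 + 152 = 336°

336°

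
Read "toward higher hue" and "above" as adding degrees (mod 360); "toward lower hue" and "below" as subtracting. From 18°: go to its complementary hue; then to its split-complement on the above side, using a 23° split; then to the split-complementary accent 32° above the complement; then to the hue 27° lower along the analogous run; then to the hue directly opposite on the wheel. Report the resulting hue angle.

18 + 180 = 198°   (complement)
198 + 203 = 401 → 401 − 360 = 41°   (split-comp 23° ↑)
41 + 212 = 253°   (split-comp 32° ↑)
253 − 27 = 226°   (analog 27° ↓)
226 + 180 = 406 → 406 − 360 = 46°   (complement)

46°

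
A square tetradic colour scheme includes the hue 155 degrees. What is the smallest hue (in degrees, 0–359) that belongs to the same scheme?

A square tetradic scheme places four hues every 90°.
The full set through 155° is {65°, 155°, 245°, 335°}.

65°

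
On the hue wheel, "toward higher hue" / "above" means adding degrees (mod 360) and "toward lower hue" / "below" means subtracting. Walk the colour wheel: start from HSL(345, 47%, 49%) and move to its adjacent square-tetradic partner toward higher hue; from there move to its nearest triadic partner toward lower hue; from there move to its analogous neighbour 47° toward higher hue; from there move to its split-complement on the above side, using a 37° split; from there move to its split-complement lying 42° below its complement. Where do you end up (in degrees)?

357°

square ↑ +90°: 345 + 90 = 435 → 435 − 360 = 75°
triadic ↓ −120°: 75 − 120 = -45 → -45 + 360 = 315°
analog 47° ↑ +47°: 315 + 47 = 362 → 362 − 360 = 2°
split-comp 37° ↑ +217°: 2 + 217 = 219°
split-comp 42° ↓ +138°: 219 + 138 = 357°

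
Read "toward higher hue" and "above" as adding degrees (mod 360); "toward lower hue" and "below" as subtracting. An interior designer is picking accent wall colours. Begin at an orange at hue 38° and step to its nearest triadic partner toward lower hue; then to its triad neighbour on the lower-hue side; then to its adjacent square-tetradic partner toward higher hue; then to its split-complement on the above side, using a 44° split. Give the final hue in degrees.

112°

38 − 120 = -82 → -82 + 360 = 278°   (triadic ↓)
278 − 120 = 158°   (triadic ↓)
158 + 90 = 248°   (square ↑)
248 + 224 = 472 → 472 − 360 = 112°   (split-comp 44° ↑)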